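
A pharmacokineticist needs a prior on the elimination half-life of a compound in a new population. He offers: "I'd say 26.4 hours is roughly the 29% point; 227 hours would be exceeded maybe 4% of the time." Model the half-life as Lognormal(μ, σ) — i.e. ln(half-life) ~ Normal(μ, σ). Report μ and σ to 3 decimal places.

If T ~ Lognormal(μ,σ) then ln T ~ Normal(μ,σ), so the p-quantile of ln T is μ + z_p·σ.
ln(26.4) = 3.273 and ln(227) = 5.425; z_{0.29} = -0.5534, z_{0.96} = 1.751.
σ = (5.425 − 3.273)/(1.751 − (-0.5534)) = 0.934.
μ = 3.273 − (-0.5534)·0.934 = 3.790.

μ ≈ 3.790, σ ≈ 0.934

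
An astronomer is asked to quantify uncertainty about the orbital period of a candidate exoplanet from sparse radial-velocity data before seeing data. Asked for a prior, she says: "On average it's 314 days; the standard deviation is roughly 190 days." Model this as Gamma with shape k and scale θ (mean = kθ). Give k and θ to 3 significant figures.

For Gamma(k, scale θ): mean = kθ, variance = kθ², so CV = 1/√k.
CV = SD/mean = 190/314 = 0.6051, hence k = 1/CV² = 2.73.
Then θ = mean/k = 314/2.73 = 115.

k ≈ 2.73, θ ≈ 115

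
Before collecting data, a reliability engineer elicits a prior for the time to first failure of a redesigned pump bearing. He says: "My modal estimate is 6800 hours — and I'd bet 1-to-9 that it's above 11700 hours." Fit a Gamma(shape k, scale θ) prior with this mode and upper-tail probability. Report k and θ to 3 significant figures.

Gamma(k,θ) with k>1 has mode (k−1)θ, so θ = 6800/(k−1).
Need P(X < 11700) = 0.9 with θ tied to k this way. Start at k = 2, θ = 6800: P(X<11700) ≈ 0.513.
Too low — raise k to concentrate. Iterating converges to k ≈ 7.44.
Then θ = 6800/(7.44−1) ≈ 1060.

k ≈ 7.44, θ ≈ 1060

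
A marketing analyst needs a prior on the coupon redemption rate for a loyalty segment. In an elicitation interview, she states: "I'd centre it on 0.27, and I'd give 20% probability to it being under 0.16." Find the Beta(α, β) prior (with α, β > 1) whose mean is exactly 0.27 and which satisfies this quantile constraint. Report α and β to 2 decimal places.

α ≈ 3.23, β ≈ 8.74

With mean 0.27 fixed, write α = 0.27s, β = 0.73s where s = α+β.
Need P(θ < 0.16) = 0.2 under Beta(0.27s, 0.73s). Normal approximation: (q−m)/√(m(1−m)/s) ≈ z_{0.2} = -0.842, so s ≈ 0.27·0.73·(-0.842)²/(0.16−0.27)² = 11.5.
At s = 11.5: P(θ<0.16) ≈ 0.206. Adjusting to match 0.2 gives s ≈ 11.97.
So α = 0.27·11.97 ≈ 3.23, β = 0.73·11.97 ≈ 8.74.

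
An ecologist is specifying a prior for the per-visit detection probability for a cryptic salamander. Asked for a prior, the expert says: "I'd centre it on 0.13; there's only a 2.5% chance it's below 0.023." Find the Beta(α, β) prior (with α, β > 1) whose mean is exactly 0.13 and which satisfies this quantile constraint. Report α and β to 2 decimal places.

With mean 0.13 fixed, write α = 0.13s, β = 0.87s where s = α+β.
Need P(θ < 0.023) = 0.025 under Beta(0.13s, 0.87s). Normal approximation: (q−m)/√(m(1−m)/s) ≈ z_{0.025} = -1.96, so s ≈ 0.13·0.87·(-1.96)²/(0.023−0.13)² = 37.9.
At s = 37.9: P(θ<0.023) ≈ 0.002. Adjusting to match 0.025 gives s ≈ 18.89.
So α = 0.13·18.89 ≈ 2.46, β = 0.87·18.89 ≈ 16.44.

α ≈ 2.46, β ≈ 16.44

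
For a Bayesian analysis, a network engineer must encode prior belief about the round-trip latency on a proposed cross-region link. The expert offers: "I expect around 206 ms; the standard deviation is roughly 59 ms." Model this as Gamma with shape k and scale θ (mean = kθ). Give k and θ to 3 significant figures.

k ≈ 12.2, θ ≈ 16.9

For Gamma(k, scale θ): mean = kθ, variance = kθ², so CV = 1/√k.
CV = SD/mean = 59/206 = 0.2864, hence k = 1/CV² = 12.2.
Then θ = mean/k = 206/12.2 = 16.9.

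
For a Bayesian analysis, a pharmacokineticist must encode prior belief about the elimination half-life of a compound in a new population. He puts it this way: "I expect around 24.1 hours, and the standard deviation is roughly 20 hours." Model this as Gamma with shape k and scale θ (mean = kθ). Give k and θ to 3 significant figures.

k ≈ 1.45, θ ≈ 16.6

For Gamma(k, scale θ): mean = kθ, variance = kθ², so CV = 1/√k.
CV = SD/mean = 20/24.1 = 0.8299, hence k = 1/CV² = 1.45.
Then θ = mean/k = 24.1/1.45 = 16.6.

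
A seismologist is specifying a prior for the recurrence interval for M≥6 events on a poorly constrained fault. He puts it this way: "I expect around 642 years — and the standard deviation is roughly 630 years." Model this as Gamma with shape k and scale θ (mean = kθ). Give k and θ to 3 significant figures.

k ≈ 1.04, θ ≈ 618

For Gamma(k, scale θ): mean = kθ, variance = kθ², so CV = 1/√k.
CV = SD/mean = 630/642 = 0.9813, hence k = 1/CV² = 1.04.
Then θ = mean/k = 642/1.04 = 618.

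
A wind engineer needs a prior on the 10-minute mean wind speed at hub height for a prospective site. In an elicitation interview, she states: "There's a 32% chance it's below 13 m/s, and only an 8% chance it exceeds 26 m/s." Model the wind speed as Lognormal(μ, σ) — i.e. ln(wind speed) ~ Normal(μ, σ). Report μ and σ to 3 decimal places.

If T ~ Lognormal(μ,σ) then ln T ~ Normal(μ,σ), so the p-quantile of ln T is μ + z_p·σ.
ln(13) = 2.565 and ln(26) = 3.258; z_{0.32} = -0.4677, z_{0.92} = 1.405.
σ = (3.258 − 2.565)/(1.405 − (-0.4677)) = 0.370.
μ = 2.565 − (-0.4677)·0.370 = 2.738.

μ ≈ 2.738, σ ≈ 0.370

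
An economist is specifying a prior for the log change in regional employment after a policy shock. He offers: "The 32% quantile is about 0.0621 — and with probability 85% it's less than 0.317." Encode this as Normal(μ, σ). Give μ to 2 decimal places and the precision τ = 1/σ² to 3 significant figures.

For Normal(μ,σ), the p-quantile is μ + z_p·σ. Here z_{0.32} = -0.4677, z_{0.85} = 1.036.
So 0.0621 = μ − 0.4677σ and 0.317 = μ + 1.036σ.
Subtracting: σ = (0.317 − 0.0621)/(1.036 − (-0.4677)) = 0.17.
Then μ = 0.0621 − (-0.4677)·0.17 = 0.14.
Precision τ = 1/σ² = 1/0.1695² = 34.8.

μ = 0.14, τ = 34.8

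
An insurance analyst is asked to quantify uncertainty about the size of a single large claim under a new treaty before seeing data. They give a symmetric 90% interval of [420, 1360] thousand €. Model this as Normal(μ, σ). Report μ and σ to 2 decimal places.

A symmetric 90% interval runs μ ± z·σ with z = 1.645.
Half-width = 470, so σ = 470/1.645 = 285.74.
μ is the interval midpoint, 890.00.

μ = 890.00, σ = 285.74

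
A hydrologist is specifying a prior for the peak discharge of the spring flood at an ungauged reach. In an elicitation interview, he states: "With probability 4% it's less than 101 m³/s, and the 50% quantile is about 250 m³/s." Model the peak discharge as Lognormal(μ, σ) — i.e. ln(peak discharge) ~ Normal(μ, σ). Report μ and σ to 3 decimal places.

If T ~ Lognormal(μ,σ) then ln T ~ Normal(μ,σ), so the p-quantile of ln T is μ + z_p·σ.
ln(101) = 4.615 and ln(250) = 5.521; z_{0.04} = -1.751, z_{0.5} = 0.
σ = (5.521 − 4.615)/(0 − (-1.751)) = 0.518.
μ = 4.615 − (-1.751)·0.518 = 5.521.

μ ≈ 5.521, σ ≈ 0.518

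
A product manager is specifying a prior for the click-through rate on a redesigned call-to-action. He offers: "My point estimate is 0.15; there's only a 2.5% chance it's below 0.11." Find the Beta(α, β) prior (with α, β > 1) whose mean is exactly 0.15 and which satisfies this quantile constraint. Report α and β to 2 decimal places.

α ≈ 40.44, β ≈ 229.17

With mean 0.15 fixed, write α = 0.15s, β = 0.85s where s = α+β.
Need P(θ < 0.11) = 0.025 under Beta(0.15s, 0.85s). Normal approximation: (q−m)/√(m(1−m)/s) ≈ z_{0.025} = -1.96, so s ≈ 0.15·0.85·(-1.96)²/(0.11−0.15)² = 306.1.
At s = 306.1: P(θ<0.11) ≈ 0.018. Adjusting to match 0.025 gives s ≈ 269.61.
So α = 0.15·269.61 ≈ 40.44, β = 0.85·269.61 ≈ 229.17.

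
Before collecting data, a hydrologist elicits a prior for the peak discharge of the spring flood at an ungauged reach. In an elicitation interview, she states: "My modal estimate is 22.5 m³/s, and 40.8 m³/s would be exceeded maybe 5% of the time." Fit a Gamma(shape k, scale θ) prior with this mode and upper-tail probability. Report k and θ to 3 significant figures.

Gamma(k,θ) with k>1 has mode (k−1)θ, so θ = 22.5/(k−1).
Need P(X < 40.8) = 0.95 with θ tied to k this way. Start at k = 2, θ = 22.5: P(X<40.8) ≈ 0.541.
Too low — raise k to concentrate. Iterating converges to k ≈ 8.87.
Then θ = 22.5/(8.87−1) ≈ 2.86.

k ≈ 8.87, θ ≈ 2.86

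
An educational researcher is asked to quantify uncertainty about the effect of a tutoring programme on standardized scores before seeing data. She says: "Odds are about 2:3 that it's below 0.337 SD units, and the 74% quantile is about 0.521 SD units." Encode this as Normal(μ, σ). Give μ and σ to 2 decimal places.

For Normal(μ,σ), the p-quantile is μ + z_p·σ. Here z_{0.4} = -0.2533, z_{0.74} = 0.6433.
So 0.337 = μ − 0.2533σ and 0.521 = μ + 0.6433σ.
Subtracting: σ = (0.521 − 0.337)/(0.6433 − (-0.2533)) = 0.21.
Then μ = 0.337 − (-0.2533)·0.21 = 0.39.

μ = 0.39, σ = 0.21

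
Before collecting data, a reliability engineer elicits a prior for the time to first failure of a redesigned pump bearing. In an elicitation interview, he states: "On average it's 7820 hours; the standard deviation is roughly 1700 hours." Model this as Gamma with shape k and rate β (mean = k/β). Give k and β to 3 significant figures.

k ≈ 21.2, β ≈ 0.00271

For Gamma(k, rate β): mean = k/β, variance = k/β², so CV = 1/√k.
CV = SD/mean = 1700/7820 = 0.2174, hence k = 1/CV² = 21.2.
Then β = k/mean = 21.2/7820 = 0.00271.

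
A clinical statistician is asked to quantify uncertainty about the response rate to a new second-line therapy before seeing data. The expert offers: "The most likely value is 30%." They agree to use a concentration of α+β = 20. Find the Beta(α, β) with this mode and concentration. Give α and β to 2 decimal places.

α = 6.40, β = 13.60

For α,β > 1 the Beta mode is (α−1)/(α+β−2). With α+β = 20, the mode is (α−1)/18.
Set (α−1)/18 = 0.3 → α = 1 + 0.3·18 = 6.40.
β = 20 − α = 13.60.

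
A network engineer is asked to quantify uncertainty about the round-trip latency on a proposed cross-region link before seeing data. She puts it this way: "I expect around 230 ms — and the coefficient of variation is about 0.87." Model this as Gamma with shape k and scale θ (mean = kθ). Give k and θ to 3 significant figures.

k ≈ 1.32, θ ≈ 174

For Gamma(k, scale θ): mean = kθ, variance = kθ², so CV = 1/√k.
CV = 0.87, hence k = 1/CV² = 1.32.
Then θ = mean/k = 230/1.32 = 174.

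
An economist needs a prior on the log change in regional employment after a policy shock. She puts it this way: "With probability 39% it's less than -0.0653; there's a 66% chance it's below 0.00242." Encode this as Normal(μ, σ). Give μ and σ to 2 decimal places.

The p-quantile of Normal(μ,σ) is μ + z_p·σ, with z_{0.39} = -0.2793 and z_{0.66} = 0.4125.
Eliminate σ: μ = (z₂·x₁ − z₁·x₂)/(z₂ − z₁) = (0.4125·-0.0653 − (-0.2793)·0.00242)/0.6918 = -0.04.
Then σ = (x₂ − x₁)/(z₂ − z₁) = (0.00242 − -0.0653)/0.6918 = 0.10.

μ = -0.04, σ = 0.10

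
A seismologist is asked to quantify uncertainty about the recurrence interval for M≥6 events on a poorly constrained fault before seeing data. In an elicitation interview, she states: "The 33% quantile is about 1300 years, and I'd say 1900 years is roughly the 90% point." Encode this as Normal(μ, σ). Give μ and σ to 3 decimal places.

μ = 1453.328, σ = 348.540

The p-quantile of Normal(μ,σ) is μ + z_p·σ, with z_{0.33} = -0.4399 and z_{0.9} = 1.282.
Eliminate σ: μ = (z₂·x₁ − z₁·x₂)/(z₂ − z₁) = (1.282·1300 − (-0.4399)·1900)/1.721 = 1453.328.
Then σ = (x₂ − x₁)/(z₂ − z₁) = (1900 − 1300)/1.721 = 348.540.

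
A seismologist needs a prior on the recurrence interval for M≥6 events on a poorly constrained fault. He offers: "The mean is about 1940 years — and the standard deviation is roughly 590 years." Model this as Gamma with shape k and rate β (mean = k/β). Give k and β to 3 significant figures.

k ≈ 10.8, β ≈ 0.00557

For Gamma(k, rate β): mean = k/β, variance = k/β², so CV = 1/√k.
CV = SD/mean = 590/1940 = 0.3041, hence k = 1/CV² = 10.8.
Then β = k/mean = 10.8/1940 = 0.00557.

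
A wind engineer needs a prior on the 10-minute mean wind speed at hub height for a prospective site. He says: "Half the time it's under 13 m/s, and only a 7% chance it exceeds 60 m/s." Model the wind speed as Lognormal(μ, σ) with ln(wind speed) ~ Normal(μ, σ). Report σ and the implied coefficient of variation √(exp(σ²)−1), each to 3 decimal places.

σ ≈ 1.036, CV ≈ 1.388

If T ~ Lognormal(μ,σ) then ln T ~ Normal(μ,σ), so the p-quantile of ln T is μ + z_p·σ.
ln(13) = 2.565 and ln(60) = 4.094; z_{0.5} = 0, z_{0.93} = 1.476.
σ = (4.094 − 2.565)/(1.476 − (0)) = 1.036.
μ = 2.565 − (0)·1.036 = 2.565.
CV = √(exp(σ²)−1) = √(exp(1.0740)−1) = 1.388.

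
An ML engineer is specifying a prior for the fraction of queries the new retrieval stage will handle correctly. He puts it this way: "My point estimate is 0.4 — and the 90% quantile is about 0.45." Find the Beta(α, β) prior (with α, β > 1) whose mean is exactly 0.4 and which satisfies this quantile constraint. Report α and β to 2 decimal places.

With mean 0.4 fixed, write α = 0.4s, β = 0.6s where s = α+β.
Need P(θ < 0.45) = 0.9 under Beta(0.4s, 0.6s). Normal approximation: (q−m)/√(m(1−m)/s) ≈ z_{0.9} = 1.28, so s ≈ 0.4·0.6·(1.28)²/(0.45−0.4)² = 157.7.
At s = 157.7: P(θ<0.45) ≈ 0.899. Adjusting to match 0.9 gives s ≈ 159.02.
So α = 0.4·159.02 ≈ 63.61, β = 0.6·159.02 ≈ 95.41.

α ≈ 63.61, β ≈ 95.41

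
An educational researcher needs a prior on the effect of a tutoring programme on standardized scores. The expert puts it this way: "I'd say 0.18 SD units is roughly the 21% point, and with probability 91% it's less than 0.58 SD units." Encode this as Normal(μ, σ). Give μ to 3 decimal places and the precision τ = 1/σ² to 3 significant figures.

The p-quantile of Normal(μ,σ) is μ + z_p·σ, with z_{0.21} = -0.8064 and z_{0.91} = 1.341.
Eliminate σ: μ = (z₂·x₁ − z₁·x₂)/(z₂ − z₁) = (1.341·0.18 − (-0.8064)·0.58)/2.147 = 0.330.
Then σ = (x₂ − x₁)/(z₂ − z₁) = (0.58 − 0.18)/2.147 = 0.186.
Precision τ = 1/σ² = 1/0.1863² = 28.8.

μ = 0.330, τ = 28.8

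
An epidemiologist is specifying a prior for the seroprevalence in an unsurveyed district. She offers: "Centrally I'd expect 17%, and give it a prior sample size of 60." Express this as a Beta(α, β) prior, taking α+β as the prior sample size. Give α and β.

α = 10.2, β = 49.8

Under the effective-sample-size interpretation, Beta(α, β) has prior mean α/(α+β) and prior sample size α+β.
So α+β = 60 and α/(α+β) = 0.17, giving α = 0.17·60 = 10.2 and β = 60 − 10.2 = 49.8.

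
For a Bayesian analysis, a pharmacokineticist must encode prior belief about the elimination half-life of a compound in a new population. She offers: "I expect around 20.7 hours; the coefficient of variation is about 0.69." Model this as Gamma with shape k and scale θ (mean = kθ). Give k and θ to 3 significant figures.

For Gamma(k, scale θ): mean = kθ, variance = kθ², so CV = 1/√k.
CV = 0.69, hence k = 1/CV² = 2.1.
Then θ = mean/k = 20.7/2.1 = 9.86.

k ≈ 2.1, θ ≈ 9.86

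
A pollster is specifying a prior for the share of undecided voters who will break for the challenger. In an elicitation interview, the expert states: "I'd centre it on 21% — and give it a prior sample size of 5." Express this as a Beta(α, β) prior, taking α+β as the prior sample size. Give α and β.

α = 1.05, β = 3.95

Under the effective-sample-size interpretation, Beta(α, β) has prior mean α/(α+β) and prior sample size α+β.
So α+β = 5 and α/(α+β) = 0.21, giving α = 0.21·5 = 1.05 and β = 5 − 1.05 = 3.95.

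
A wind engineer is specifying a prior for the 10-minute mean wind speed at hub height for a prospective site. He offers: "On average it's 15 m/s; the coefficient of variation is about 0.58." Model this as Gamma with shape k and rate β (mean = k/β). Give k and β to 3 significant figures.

For Gamma(k, rate β): mean = k/β, variance = k/β², so CV = 1/√k.
CV = 0.58, hence k = 1/CV² = 2.97.
Then β = k/mean = 2.97/15 = 0.198.

k ≈ 2.97, β ≈ 0.198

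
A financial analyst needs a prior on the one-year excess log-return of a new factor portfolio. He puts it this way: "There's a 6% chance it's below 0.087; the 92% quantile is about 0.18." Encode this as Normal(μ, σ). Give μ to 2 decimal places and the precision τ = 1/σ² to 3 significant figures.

μ = 0.14, τ = 1010

For Normal(μ,σ), the p-quantile is μ + z_p·σ. Here z_{0.06} = -1.555, z_{0.92} = 1.405.
So 0.087 = μ − 1.555σ and 0.18 = μ + 1.405σ.
Subtracting: σ = (0.18 − 0.087)/(1.405 − (-1.555)) = 0.03.
Then μ = 0.087 − (-1.555)·0.03 = 0.14.
Precision τ = 1/σ² = 1/0.03142² = 1010.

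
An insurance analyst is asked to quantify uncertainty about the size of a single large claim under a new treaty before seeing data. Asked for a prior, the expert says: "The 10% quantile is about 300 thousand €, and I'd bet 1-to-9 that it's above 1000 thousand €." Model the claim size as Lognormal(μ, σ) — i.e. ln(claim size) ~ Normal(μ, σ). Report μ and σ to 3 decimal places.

If T ~ Lognormal(μ,σ) then ln T ~ Normal(μ,σ), so the p-quantile of ln T is μ + z_p·σ.
ln(300) = 5.704 and ln(1000) = 6.908; z_{0.1} = -1.282, z_{0.9} = 1.282.
σ = (6.908 − 5.704)/(1.282 − (-1.282)) = 0.470.
μ = 5.704 − (-1.282)·0.470 = 6.306.

μ ≈ 6.306, σ ≈ 0.470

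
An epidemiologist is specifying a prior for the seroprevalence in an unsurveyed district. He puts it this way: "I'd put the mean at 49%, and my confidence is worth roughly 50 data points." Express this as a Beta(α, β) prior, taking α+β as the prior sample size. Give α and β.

Under the effective-sample-size interpretation, Beta(α, β) has prior mean α/(α+β) and prior sample size α+β.
So α+β = 50 and α/(α+β) = 0.49, giving α = 0.49·50 = 24.5 and β = 50 − 24.5 = 25.5.

α = 24.5, β = 25.5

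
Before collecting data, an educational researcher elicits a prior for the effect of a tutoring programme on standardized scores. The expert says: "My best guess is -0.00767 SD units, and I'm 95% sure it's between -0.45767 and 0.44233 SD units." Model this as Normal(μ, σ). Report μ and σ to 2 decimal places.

μ = -0.01, σ = 0.23

A symmetric 95% interval runs μ ± z·σ with z = 1.96.
Half-width = 0.45, so σ = 0.45/1.96 = 0.23.
μ is the stated best guess, -0.01.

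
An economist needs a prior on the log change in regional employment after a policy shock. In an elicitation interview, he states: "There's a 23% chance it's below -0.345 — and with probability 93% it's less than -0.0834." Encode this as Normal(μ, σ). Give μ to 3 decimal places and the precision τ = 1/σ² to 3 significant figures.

μ = -0.258, τ = 71.7

For Normal(μ,σ), the p-quantile is μ + z_p·σ. Here z_{0.23} = -0.7388, z_{0.93} = 1.476.
So -0.345 = μ − 0.7388σ and -0.0834 = μ + 1.476σ.
Subtracting: σ = (-0.0834 − -0.345)/(1.476 − (-0.7388)) = 0.118.
Then μ = -0.345 − (-0.7388)·0.118 = -0.258.
Precision τ = 1/σ² = 1/0.1181² = 71.7.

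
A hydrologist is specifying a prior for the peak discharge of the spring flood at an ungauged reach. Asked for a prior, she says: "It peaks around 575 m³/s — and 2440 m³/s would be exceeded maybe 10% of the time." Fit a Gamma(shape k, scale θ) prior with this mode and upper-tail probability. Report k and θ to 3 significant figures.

k ≈ 1.87, θ ≈ 660

Gamma(k,θ) with k>1 has mode (k−1)θ, so θ = 575/(k−1).
Need P(X < 2440) = 0.9 with θ tied to k this way. Start at k = 2, θ = 575: P(X<2440) ≈ 0.925.
Too high — lower k to spread out. Iterating converges to k ≈ 1.87.
Then θ = 575/(1.87−1) ≈ 660.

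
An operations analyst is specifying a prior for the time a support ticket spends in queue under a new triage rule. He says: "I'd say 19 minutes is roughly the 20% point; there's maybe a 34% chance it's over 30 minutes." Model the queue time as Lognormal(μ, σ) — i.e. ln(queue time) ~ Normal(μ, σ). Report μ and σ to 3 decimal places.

μ ≈ 3.251, σ ≈ 0.364

If T ~ Lognormal(μ,σ) then ln T ~ Normal(μ,σ), so the p-quantile of ln T is μ + z_p·σ.
ln(19) = 2.944 and ln(30) = 3.401; z_{0.2} = -0.8416, z_{0.66} = 0.4125.
σ = (3.401 − 2.944)/(0.4125 − (-0.8416)) = 0.364.
μ = 2.944 − (-0.8416)·0.364 = 3.251.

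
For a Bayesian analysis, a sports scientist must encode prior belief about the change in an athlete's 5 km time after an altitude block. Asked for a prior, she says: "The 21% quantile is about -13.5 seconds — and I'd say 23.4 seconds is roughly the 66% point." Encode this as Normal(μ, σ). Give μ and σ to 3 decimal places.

μ = 10.913, σ = 30.274

For Normal(μ,σ), the p-quantile is μ + z_p·σ. Here z_{0.21} = -0.8064, z_{0.66} = 0.4125.
So -13.5 = μ − 0.8064σ and 23.4 = μ + 0.4125σ.
Subtracting: σ = (23.4 − -13.5)/(0.4125 − (-0.8064)) = 30.274.
Then μ = -13.5 − (-0.8064)·30.274 = 10.913.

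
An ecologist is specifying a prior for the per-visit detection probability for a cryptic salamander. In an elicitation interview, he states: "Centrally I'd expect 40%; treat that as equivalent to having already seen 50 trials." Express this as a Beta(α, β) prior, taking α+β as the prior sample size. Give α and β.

Under the effective-sample-size interpretation, Beta(α, β) has prior mean α/(α+β) and prior sample size α+β.
So α+β = 50 and α/(α+β) = 0.4, giving α = 0.4·50 = 20 and β = 50 − 20 = 30.

α = 20, β = 30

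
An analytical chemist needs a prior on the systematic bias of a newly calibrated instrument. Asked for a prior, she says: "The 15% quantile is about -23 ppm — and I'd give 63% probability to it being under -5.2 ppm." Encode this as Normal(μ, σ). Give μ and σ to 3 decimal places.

For Normal(μ,σ), the p-quantile is μ + z_p·σ. Here z_{0.15} = -1.036, z_{0.63} = 0.3319.
So -23 = μ − 1.036σ and -5.2 = μ + 0.3319σ.
Subtracting: σ = (-5.2 − -23)/(0.3319 − (-1.036)) = 13.009.
Then μ = -23 − (-1.036)·13.009 = -9.517.

μ = -9.517, σ = 13.009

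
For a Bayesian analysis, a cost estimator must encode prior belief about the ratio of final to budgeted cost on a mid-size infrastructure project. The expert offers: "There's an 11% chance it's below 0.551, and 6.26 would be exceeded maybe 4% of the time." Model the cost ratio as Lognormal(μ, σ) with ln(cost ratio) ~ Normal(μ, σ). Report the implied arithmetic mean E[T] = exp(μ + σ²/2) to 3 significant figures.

E[T] ≈ 2.09

If T ~ Lognormal(μ,σ) then ln T ~ Normal(μ,σ), so the p-quantile of ln T is μ + z_p·σ.
ln(0.551) = -0.596 and ln(6.26) = 1.834; z_{0.11} = -1.227, z_{0.96} = 1.751.
σ = (1.834 − -0.596)/(1.751 − (-1.227)) = 0.816.
μ = -0.596 − (-1.227)·0.816 = 0.405.
E[T] = exp(μ + σ²/2) = exp(0.405 + 0.3331) = 2.09.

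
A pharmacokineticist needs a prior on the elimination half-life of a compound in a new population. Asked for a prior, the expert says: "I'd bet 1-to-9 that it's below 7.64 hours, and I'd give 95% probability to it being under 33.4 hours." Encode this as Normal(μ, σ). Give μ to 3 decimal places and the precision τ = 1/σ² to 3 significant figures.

μ = 18.921, τ = 0.0129

For Normal(μ,σ), the p-quantile is μ + z_p·σ. Here z_{0.1} = -1.282, z_{0.95} = 1.645.
So 7.64 = μ − 1.282σ and 33.4 = μ + 1.645σ.
Subtracting: σ = (33.4 − 7.64)/(1.645 − (-1.282)) = 8.803.
Then μ = 7.64 − (-1.282)·8.803 = 18.921.
Precision τ = 1/σ² = 1/8.803² = 0.0129.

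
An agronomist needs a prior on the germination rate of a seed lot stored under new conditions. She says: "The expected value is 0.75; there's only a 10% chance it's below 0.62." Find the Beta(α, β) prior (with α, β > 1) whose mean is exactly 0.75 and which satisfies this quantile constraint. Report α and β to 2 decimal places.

α ≈ 14.44, β ≈ 4.81

With mean 0.75 fixed, write α = 0.75s, β = 0.25s where s = α+β.
Need P(θ < 0.62) = 0.1 under Beta(0.75s, 0.25s). Normal approximation: (q−m)/√(m(1−m)/s) ≈ z_{0.1} = -1.28, so s ≈ 0.75·0.25·(-1.28)²/(0.62−0.75)² = 18.2.
At s = 18.2: P(θ<0.62) ≈ 0.106. Adjusting to match 0.1 gives s ≈ 19.26.
So α = 0.75·19.26 ≈ 14.44, β = 0.25·19.26 ≈ 4.81.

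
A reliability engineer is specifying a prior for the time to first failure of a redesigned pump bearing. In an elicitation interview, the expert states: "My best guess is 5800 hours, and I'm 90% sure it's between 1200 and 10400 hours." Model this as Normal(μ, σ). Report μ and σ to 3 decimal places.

μ = 5800.000, σ = 2796.601

A symmetric 90% interval runs μ ± z·σ with z = 1.645.
Half-width = 4600, so σ = 4600/1.645 = 2796.601.
μ is the stated best guess, 5800.000.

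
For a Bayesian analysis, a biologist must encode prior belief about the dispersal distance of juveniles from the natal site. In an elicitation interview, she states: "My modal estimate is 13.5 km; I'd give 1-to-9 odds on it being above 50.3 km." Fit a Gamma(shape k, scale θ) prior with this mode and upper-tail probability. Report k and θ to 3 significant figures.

k ≈ 2.07, θ ≈ 12.6

Gamma(k,θ) with k>1 has mode (k−1)θ, so θ = 13.5/(k−1).
Need P(X < 50.3) = 0.9 with θ tied to k this way. Start at k = 2, θ = 13.5: P(X<50.3) ≈ 0.886.
Too low — raise k to concentrate. Iterating converges to k ≈ 2.07.
Then θ = 13.5/(2.07−1) ≈ 12.6.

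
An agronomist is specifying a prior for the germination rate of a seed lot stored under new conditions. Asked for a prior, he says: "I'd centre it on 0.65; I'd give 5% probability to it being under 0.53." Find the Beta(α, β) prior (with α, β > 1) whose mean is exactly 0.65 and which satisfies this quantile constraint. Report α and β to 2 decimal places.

α ≈ 29.03, β ≈ 15.63

With mean 0.65 fixed, write α = 0.65s, β = 0.35s where s = α+β.
Need P(θ < 0.53) = 0.05 under Beta(0.65s, 0.35s). Normal approximation: (q−m)/√(m(1−m)/s) ≈ z_{0.05} = -1.64, so s ≈ 0.65·0.35·(-1.64)²/(0.53−0.65)² = 42.7.
At s = 42.7: P(θ<0.53) ≈ 0.054. Adjusting to match 0.05 gives s ≈ 44.67.
So α = 0.65·44.67 ≈ 29.03, β = 0.35·44.67 ≈ 15.63.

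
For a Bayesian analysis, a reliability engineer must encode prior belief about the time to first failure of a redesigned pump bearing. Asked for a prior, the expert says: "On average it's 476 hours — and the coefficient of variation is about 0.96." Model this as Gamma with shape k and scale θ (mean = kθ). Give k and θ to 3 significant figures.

For Gamma(k, scale θ): mean = kθ, variance = kθ², so CV = 1/√k.
CV = 0.96, hence k = 1/CV² = 1.09.
Then θ = mean/k = 476/1.09 = 439.

k ≈ 1.09, θ ≈ 439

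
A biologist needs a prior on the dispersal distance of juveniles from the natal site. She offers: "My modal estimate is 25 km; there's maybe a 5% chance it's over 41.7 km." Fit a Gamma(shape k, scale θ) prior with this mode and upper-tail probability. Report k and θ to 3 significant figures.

Gamma(k,θ) with k>1 has mode (k−1)θ, so θ = 25/(k−1).
Need P(X < 41.7) = 0.95 with θ tied to k this way. Start at k = 2, θ = 25: P(X<41.7) ≈ 0.497.
Too low — raise k to concentrate. Iterating converges to k ≈ 11.7.
Then θ = 25/(11.7−1) ≈ 2.34.

k ≈ 11.7, θ ≈ 2.34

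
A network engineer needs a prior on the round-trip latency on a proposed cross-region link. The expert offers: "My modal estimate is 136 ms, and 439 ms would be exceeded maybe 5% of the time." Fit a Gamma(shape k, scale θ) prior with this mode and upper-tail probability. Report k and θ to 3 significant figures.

k ≈ 2.91, θ ≈ 71.3

Gamma(k,θ) with k>1 has mode (k−1)θ, so θ = 136/(k−1).
Need P(X < 439) = 0.95 with θ tied to k this way. Start at k = 2, θ = 136: P(X<439) ≈ 0.832.
Too low — raise k to concentrate. Iterating converges to k ≈ 2.91.
Then θ = 136/(2.91−1) ≈ 71.3.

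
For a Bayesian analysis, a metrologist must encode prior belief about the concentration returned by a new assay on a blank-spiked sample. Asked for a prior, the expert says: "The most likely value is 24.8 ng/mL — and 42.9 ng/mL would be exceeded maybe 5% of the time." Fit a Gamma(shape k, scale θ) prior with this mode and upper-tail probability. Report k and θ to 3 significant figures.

k ≈ 10.3, θ ≈ 2.67

Gamma(k,θ) with k>1 has mode (k−1)θ, so θ = 24.8/(k−1).
Need P(X < 42.9) = 0.95 with θ tied to k this way. Start at k = 2, θ = 24.8: P(X<42.9) ≈ 0.516.
Too low — raise k to concentrate. Iterating converges to k ≈ 10.3.
Then θ = 24.8/(10.3−1) ≈ 2.67.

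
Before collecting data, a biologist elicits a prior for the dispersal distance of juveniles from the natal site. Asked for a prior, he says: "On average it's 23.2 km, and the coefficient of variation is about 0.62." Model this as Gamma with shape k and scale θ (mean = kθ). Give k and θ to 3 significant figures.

For Gamma(k, scale θ): mean = kθ, variance = kθ², so CV = 1/√k.
CV = 0.62, hence k = 1/CV² = 2.6.
Then θ = mean/k = 23.2/2.6 = 8.92.

k ≈ 2.6, θ ≈ 8.92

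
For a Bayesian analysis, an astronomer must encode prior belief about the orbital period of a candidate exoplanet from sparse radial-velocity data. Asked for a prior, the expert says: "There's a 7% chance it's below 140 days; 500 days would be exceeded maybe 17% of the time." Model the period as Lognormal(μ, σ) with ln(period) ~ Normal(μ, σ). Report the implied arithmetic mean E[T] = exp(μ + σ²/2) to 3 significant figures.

E[T] ≈ 348 days

If T ~ Lognormal(μ,σ) then ln T ~ Normal(μ,σ), so the p-quantile of ln T is μ + z_p·σ.
ln(140) = 4.942 and ln(500) = 6.215; z_{0.07} = -1.476, z_{0.83} = 0.9542.
σ = (6.215 − 4.942)/(0.9542 − (-1.476)) = 0.524.
μ = 4.942 − (-1.476)·0.524 = 5.715.
E[T] = exp(μ + σ²/2) = exp(5.715 + 0.1372) = 348 days.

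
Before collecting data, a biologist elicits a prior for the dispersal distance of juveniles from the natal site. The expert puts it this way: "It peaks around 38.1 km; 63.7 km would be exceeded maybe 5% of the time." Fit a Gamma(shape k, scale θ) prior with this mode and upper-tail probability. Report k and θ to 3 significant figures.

Gamma(k,θ) with k>1 has mode (k−1)θ, so θ = 38.1/(k−1).
Need P(X < 63.7) = 0.95 with θ tied to k this way. Start at k = 2, θ = 38.1: P(X<63.7) ≈ 0.498.
Too low — raise k to concentrate. Iterating converges to k ≈ 11.6.
Then θ = 38.1/(11.6−1) ≈ 3.6.

k ≈ 11.6, θ ≈ 3.6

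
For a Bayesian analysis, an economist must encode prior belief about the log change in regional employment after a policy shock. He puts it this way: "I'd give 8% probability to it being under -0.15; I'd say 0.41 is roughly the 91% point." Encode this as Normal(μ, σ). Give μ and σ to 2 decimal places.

For Normal(μ,σ), the p-quantile is μ + z_p·σ. Here z_{0.08} = -1.405, z_{0.91} = 1.341.
So -0.15 = μ − 1.405σ and 0.41 = μ + 1.341σ.
Subtracting: σ = (0.41 − -0.15)/(1.341 − (-1.405)) = 0.20.
Then μ = -0.15 − (-1.405)·0.20 = 0.14.

μ = 0.14, σ = 0.20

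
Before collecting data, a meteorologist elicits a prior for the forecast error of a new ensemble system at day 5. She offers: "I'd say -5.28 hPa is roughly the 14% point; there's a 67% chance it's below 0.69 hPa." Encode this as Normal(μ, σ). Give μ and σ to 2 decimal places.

The p-quantile of Normal(μ,σ) is μ + z_p·σ, with z_{0.14} = -1.08 and z_{0.67} = 0.4399.
Eliminate σ: μ = (z₂·x₁ − z₁·x₂)/(z₂ − z₁) = (0.4399·-5.28 − (-1.08)·0.69)/1.52 = -1.04.
Then σ = (x₂ − x₁)/(z₂ − z₁) = (0.69 − -5.28)/1.52 = 3.93.

μ = -1.04, σ = 3.93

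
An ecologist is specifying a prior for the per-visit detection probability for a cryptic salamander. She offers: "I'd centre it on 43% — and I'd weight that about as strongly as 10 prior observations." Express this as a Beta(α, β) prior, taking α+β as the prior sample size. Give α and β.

Under the effective-sample-size interpretation, Beta(α, β) has prior mean α/(α+β) and prior sample size α+β.
So α+β = 10 and α/(α+β) = 0.43, giving α = 0.43·10 = 4.3 and β = 10 − 4.3 = 5.7.

α = 4.3, β = 5.7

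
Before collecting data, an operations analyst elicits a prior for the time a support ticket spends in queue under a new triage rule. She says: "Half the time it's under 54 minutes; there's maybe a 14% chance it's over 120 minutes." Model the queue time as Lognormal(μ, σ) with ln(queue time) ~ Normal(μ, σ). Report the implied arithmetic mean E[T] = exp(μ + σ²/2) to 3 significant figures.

E[T] ≈ 71 minutes

If T ~ Lognormal(μ,σ) then ln T ~ Normal(μ,σ), so the p-quantile of ln T is μ + z_p·σ.
ln(54) = 3.989 and ln(120) = 4.787; z_{0.5} = 0, z_{0.86} = 1.08.
σ = (4.787 − 3.989)/(1.08 − (0)) = 0.739.
μ = 3.989 − (0)·0.739 = 3.989.
E[T] = exp(μ + σ²/2) = exp(3.989 + 0.2732) = 71 minutes.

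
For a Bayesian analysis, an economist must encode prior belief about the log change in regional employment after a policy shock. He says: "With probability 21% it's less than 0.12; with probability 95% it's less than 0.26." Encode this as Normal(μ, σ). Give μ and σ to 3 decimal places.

The p-quantile of Normal(μ,σ) is μ + z_p·σ, with z_{0.21} = -0.8064 and z_{0.95} = 1.645.
Eliminate σ: μ = (z₂·x₁ − z₁·x₂)/(z₂ − z₁) = (1.645·0.12 − (-0.8064)·0.26)/2.451 = 0.166.
Then σ = (x₂ − x₁)/(z₂ − z₁) = (0.26 − 0.12)/2.451 = 0.057.

μ = 0.166, σ = 0.057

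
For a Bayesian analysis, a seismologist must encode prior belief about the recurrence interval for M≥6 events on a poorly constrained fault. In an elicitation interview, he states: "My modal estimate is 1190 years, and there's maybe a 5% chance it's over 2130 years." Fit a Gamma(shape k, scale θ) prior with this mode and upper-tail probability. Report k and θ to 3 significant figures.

k ≈ 9.22, θ ≈ 145

Gamma(k,θ) with k>1 has mode (k−1)θ, so θ = 1190/(k−1).
Need P(X < 2130) = 0.95 with θ tied to k this way. Start at k = 2, θ = 1190: P(X<2130) ≈ 0.534.
Too low — raise k to concentrate. Iterating converges to k ≈ 9.22.
Then θ = 1190/(9.22−1) ≈ 145.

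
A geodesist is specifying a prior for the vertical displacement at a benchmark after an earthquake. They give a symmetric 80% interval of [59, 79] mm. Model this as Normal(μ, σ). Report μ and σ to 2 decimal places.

μ = 69.00, σ = 7.80

A symmetric 80% interval runs μ ± z·σ with z = 1.282.
Half-width = 10, so σ = 10/1.282 = 7.80.
μ is the interval midpoint, 69.00.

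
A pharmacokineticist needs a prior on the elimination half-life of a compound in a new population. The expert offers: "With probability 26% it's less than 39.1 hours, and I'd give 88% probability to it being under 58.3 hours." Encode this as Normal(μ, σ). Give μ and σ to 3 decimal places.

μ = 45.893, σ = 10.559

The p-quantile of Normal(μ,σ) is μ + z_p·σ, with z_{0.26} = -0.6433 and z_{0.88} = 1.175.
Eliminate σ: μ = (z₂·x₁ − z₁·x₂)/(z₂ − z₁) = (1.175·39.1 − (-0.6433)·58.3)/1.818 = 45.893.
Then σ = (x₂ − x₁)/(z₂ − z₁) = (58.3 − 39.1)/1.818 = 10.559.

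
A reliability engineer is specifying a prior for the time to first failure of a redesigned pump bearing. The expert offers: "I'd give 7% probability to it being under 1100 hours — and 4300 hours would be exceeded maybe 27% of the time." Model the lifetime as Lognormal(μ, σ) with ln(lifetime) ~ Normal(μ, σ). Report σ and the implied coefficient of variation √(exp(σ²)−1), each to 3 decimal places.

σ ≈ 0.653, CV ≈ 0.729

If T ~ Lognormal(μ,σ) then ln T ~ Normal(μ,σ), so the p-quantile of ln T is μ + z_p·σ.
ln(1100) = 7.003 and ln(4300) = 8.366; z_{0.07} = -1.476, z_{0.73} = 0.6128.
σ = (8.366 − 7.003)/(0.6128 − (-1.476)) = 0.653.
μ = 7.003 − (-1.476)·0.653 = 7.966.
CV = √(exp(σ²)−1) = √(exp(0.4261)−1) = 0.729.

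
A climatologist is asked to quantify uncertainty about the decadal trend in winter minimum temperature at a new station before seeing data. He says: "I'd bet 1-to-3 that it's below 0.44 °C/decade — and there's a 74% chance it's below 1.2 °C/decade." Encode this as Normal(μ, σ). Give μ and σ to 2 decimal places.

The p-quantile of Normal(μ,σ) is μ + z_p·σ, with z_{0.25} = -0.6745 and z_{0.74} = 0.6433.
Eliminate σ: μ = (z₂·x₁ − z₁·x₂)/(z₂ − z₁) = (0.6433·0.44 − (-0.6745)·1.2)/1.318 = 0.83.
Then σ = (x₂ − x₁)/(z₂ − z₁) = (1.2 − 0.44)/1.318 = 0.58.

μ = 0.83, σ = 0.58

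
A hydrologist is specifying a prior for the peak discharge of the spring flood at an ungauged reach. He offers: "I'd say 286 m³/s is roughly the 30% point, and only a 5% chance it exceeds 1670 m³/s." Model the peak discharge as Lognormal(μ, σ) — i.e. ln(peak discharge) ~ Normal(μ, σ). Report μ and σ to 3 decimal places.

μ ≈ 6.083, σ ≈ 0.813

If T ~ Lognormal(μ,σ) then ln T ~ Normal(μ,σ), so the p-quantile of ln T is μ + z_p·σ.
ln(286) = 5.656 and ln(1670) = 7.421; z_{0.3} = -0.5244, z_{0.95} = 1.645.
σ = (7.421 − 5.656)/(1.645 − (-0.5244)) = 0.813.
μ = 5.656 − (-0.5244)·0.813 = 6.083.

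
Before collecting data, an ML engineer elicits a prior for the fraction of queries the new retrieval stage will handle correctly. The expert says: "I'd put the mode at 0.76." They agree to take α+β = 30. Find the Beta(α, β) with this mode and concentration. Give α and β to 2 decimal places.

α = 22.28, β = 7.72

For α,β > 1 the Beta mode is (α−1)/(α+β−2). With α+β = 30, the mode is (α−1)/28.
Set (α−1)/28 = 0.76 → α = 1 + 0.76·28 = 22.28.
β = 30 − α = 7.72.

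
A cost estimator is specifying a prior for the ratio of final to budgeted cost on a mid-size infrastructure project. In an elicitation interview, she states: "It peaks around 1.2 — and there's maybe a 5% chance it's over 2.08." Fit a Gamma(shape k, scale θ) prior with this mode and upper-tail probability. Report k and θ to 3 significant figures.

k ≈ 10.2, θ ≈ 0.13

Gamma(k,θ) with k>1 has mode (k−1)θ, so θ = 1.2/(k−1).
Need P(X < 2.08) = 0.95 with θ tied to k this way. Start at k = 2, θ = 1.2: P(X<2.08) ≈ 0.517.
Too low — raise k to concentrate. Iterating converges to k ≈ 10.2.
Then θ = 1.2/(10.2−1) ≈ 0.13.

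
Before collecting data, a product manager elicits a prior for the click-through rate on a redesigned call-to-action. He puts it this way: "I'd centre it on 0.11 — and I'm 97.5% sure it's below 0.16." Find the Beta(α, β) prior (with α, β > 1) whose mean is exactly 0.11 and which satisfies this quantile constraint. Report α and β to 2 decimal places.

α ≈ 19.42, β ≈ 157.15

With mean 0.11 fixed, write α = 0.11s, β = 0.89s where s = α+β.
Need P(θ < 0.16) = 0.975 under Beta(0.11s, 0.89s). Normal approximation: (q−m)/√(m(1−m)/s) ≈ z_{0.975} = 1.96, so s ≈ 0.11·0.89·(1.96)²/(0.16−0.11)² = 150.4.
At s = 150.4: P(θ<0.16) ≈ 0.965. Adjusting to match 0.975 gives s ≈ 176.57.
So α = 0.11·176.57 ≈ 19.42, β = 0.89·176.57 ≈ 157.15.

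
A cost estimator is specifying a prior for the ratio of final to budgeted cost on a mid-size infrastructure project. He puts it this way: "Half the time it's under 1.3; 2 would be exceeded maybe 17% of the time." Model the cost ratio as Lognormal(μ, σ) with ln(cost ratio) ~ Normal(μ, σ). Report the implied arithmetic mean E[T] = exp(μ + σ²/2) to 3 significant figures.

E[T] ≈ 1.44

If T ~ Lognormal(μ,σ) then ln T ~ Normal(μ,σ), so the p-quantile of ln T is μ + z_p·σ.
ln(1.3) = 0.2624 and ln(2) = 0.6931; z_{0.5} = 0, z_{0.83} = 0.9542.
σ = (0.6931 − 0.2624)/(0.9542 − (0)) = 0.451.
μ = 0.2624 − (0)·0.451 = 0.262.
E[T] = exp(μ + σ²/2) = exp(0.262 + 0.1019) = 1.44.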